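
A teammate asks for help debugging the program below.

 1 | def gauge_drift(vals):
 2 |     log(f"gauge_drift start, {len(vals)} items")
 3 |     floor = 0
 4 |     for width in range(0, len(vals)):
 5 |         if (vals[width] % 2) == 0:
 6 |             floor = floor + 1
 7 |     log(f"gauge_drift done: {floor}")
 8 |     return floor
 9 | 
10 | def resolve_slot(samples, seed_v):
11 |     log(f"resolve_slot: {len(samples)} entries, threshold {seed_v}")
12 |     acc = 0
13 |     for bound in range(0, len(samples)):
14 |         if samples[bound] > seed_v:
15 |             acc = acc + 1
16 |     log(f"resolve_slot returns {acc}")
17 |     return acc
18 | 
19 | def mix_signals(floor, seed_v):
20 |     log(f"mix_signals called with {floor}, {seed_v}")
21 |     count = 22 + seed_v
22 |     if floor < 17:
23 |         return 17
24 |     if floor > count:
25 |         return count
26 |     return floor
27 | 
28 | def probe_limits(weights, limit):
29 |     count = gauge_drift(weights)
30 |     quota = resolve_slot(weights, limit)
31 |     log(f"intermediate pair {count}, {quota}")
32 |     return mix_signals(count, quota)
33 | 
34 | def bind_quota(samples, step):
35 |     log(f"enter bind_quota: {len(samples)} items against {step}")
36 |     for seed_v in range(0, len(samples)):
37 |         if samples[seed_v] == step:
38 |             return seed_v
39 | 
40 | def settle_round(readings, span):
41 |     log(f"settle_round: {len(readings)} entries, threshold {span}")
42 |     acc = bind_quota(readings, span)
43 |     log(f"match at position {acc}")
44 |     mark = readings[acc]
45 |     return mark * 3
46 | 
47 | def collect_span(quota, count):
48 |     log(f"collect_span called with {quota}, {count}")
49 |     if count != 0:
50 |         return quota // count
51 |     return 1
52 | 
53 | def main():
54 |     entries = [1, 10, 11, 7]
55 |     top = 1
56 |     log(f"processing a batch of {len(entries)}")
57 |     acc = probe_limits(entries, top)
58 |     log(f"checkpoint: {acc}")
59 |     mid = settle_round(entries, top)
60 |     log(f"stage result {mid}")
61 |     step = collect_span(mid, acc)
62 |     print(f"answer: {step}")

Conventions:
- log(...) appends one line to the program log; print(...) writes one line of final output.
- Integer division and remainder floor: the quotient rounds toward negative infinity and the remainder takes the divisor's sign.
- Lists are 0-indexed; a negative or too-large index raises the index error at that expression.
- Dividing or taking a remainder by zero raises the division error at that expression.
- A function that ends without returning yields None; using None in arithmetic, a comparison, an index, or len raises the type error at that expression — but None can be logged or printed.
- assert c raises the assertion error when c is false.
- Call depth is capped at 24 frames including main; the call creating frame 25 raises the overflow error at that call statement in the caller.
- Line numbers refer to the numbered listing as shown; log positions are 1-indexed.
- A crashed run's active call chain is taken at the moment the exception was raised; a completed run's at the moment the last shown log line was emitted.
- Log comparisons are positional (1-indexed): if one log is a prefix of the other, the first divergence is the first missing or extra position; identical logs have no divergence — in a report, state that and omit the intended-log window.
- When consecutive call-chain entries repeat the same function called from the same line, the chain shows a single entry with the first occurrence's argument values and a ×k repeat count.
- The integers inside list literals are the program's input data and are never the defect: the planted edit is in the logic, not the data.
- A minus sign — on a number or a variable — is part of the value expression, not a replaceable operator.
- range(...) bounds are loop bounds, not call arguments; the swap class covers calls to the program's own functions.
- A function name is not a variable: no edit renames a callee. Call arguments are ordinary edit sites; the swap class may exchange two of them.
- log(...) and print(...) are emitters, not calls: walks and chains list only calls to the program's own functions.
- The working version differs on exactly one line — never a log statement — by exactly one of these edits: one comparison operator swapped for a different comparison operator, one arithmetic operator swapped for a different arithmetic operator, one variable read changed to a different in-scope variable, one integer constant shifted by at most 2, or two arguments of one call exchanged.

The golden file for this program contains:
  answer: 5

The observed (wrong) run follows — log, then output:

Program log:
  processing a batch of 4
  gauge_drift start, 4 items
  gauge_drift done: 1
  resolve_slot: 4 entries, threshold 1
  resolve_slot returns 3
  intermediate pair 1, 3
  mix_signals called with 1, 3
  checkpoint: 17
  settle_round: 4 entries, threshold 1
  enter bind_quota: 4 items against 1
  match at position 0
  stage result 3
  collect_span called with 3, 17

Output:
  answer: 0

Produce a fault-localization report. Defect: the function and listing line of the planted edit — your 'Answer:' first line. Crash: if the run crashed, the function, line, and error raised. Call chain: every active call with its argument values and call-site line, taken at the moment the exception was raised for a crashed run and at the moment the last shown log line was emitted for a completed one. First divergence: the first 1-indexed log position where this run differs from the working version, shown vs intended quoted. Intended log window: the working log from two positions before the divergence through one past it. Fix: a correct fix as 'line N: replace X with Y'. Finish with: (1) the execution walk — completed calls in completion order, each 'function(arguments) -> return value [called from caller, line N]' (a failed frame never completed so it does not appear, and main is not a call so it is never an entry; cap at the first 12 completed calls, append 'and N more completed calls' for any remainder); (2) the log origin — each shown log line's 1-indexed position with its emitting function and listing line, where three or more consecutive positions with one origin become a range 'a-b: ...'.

Answer: the defect is in main at line 61.
Core observation: The log first diverges at position 13: the faulty run prints 'collect_span called with 3, 17' where the working version prints 'collect_span called with 17, 3'.
Call chain: main -> collect_span(3, 17) (called at line 61).
First divergence: position 13; shown 'collect_span called with 3, 17' vs intended 'collect_span called with 17, 3'.
Intended log window:
  11: match at position 0
  12: stage result 3
  13: collect_span called with 17, 3
Execution walk:
  gauge_drift([1, 10, 11, 7]) -> 1  [called from probe_limits, line 29]
  resolve_slot([1, 10, 11, 7], 1) -> 3  [called from probe_limits, line 30]
  mix_signals(1, 3) -> 17  [called from probe_limits, line 32]
  probe_limits([1, 10, 11, 7], 1) -> 17  [called from main, line 57]
  bind_quota([1, 10, 11, 7], 1) -> 0  [called from settle_round, line 42]
  settle_round([1, 10, 11, 7], 1) -> 3  [called from main, line 59]
  collect_span(3, 17) -> 0  [called from main, line 61]
Log origin:
  1: from main, line 56
  2: from gauge_drift, line 2
  3: from gauge_drift, line 7
  4: from resolve_slot, line 11
  5: from resolve_slot, line 16
  6: from probe_limits, line 31
  7: from mix_signals, line 20
  8: from main, line 58
  9: from settle_round, line 41
  10: from bind_quota, line 35
  11: from settle_round, line 43
  12: from main, line 60
  13: from collect_span, line 48
A correct fix: line 61: replace `collect_span(mid, acc)` with `collect_span(acc, mid)`.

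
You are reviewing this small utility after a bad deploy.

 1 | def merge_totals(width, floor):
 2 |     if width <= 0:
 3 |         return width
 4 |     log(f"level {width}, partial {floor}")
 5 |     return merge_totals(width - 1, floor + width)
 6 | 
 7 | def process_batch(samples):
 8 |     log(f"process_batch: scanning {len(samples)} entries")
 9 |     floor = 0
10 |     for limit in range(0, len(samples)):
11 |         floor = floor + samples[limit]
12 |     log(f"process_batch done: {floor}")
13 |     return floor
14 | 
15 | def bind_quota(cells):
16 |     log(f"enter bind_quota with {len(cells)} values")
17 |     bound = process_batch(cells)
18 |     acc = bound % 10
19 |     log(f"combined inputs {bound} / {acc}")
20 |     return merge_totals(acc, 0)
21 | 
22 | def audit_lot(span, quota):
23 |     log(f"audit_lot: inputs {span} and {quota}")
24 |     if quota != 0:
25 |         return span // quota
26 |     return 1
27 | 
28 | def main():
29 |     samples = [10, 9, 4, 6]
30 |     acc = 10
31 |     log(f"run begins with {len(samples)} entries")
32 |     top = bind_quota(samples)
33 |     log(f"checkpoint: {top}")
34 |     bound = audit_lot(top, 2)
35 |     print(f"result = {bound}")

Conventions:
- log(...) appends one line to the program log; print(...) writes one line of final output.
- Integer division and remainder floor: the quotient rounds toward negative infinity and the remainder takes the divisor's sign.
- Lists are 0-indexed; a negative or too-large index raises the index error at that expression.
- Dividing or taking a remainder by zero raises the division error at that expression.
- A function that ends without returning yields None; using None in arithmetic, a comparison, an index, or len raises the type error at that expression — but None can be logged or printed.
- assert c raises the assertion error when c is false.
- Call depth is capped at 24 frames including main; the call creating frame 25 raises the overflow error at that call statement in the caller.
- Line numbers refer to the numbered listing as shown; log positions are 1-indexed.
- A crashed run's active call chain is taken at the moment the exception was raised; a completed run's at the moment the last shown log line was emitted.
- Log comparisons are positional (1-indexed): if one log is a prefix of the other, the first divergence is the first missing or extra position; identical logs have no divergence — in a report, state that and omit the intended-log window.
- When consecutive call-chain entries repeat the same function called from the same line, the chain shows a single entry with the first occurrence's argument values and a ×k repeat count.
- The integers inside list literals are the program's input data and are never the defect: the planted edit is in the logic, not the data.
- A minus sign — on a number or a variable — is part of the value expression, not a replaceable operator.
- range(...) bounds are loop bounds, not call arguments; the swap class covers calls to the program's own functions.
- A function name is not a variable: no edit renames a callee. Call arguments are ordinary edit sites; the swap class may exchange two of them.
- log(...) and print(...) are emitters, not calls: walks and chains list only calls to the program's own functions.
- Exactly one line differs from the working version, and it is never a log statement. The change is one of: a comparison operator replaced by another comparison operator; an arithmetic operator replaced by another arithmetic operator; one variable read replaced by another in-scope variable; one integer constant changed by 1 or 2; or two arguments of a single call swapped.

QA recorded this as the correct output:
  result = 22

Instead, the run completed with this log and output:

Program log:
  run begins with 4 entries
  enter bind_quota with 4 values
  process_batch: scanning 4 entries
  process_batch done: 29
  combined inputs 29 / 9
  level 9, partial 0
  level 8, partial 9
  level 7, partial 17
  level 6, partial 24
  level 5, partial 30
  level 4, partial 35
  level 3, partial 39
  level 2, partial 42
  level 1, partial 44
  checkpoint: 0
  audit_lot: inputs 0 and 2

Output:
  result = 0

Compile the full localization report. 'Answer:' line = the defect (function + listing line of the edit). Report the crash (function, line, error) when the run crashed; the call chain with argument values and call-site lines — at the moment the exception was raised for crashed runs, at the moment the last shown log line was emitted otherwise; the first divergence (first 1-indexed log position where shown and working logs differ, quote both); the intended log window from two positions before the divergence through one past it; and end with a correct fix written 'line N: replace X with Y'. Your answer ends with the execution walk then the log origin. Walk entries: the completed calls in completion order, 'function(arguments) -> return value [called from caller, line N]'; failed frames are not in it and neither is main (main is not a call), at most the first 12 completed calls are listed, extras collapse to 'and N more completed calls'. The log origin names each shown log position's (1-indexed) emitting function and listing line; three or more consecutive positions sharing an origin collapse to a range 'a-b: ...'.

Answer: the defect is in merge_totals at line 3.
Key fact: The log first diverges at position 15: the faulty run prints 'checkpoint: 0' where the working version prints 'checkpoint: 45'.
Call chain: main -> audit_lot(0, 2) (called at line 34).
First divergence: position 15 — shown 'checkpoint: 0', intended 'checkpoint: 45'.
Intended log window:
  13: level 2, partial 42
  14: level 1, partial 44
  15: checkpoint: 45
  16: audit_lot: inputs 45 and 2
Execution walk:
  process_batch([10, 9, 4, 6]) -> 29  [called from bind_quota, line 17]
  merge_totals(0, 45) -> 0  [called from merge_totals, line 5]
  merge_totals(1, 44) -> 0  [called from merge_totals, line 5]
  merge_totals(2, 42) -> 0  [called from merge_totals, line 5]
  merge_totals(3, 39) -> 0  [called from merge_totals, line 5]
  merge_totals(4, 35) -> 0  [called from merge_totals, line 5]
  merge_totals(5, 30) -> 0  [called from merge_totals, line 5]
  merge_totals(6, 24) -> 0  [called from merge_totals, line 5]
  merge_totals(7, 17) -> 0  [called from merge_totals, line 5]
  merge_totals(8, 9) -> 0  [called from merge_totals, line 5]
  merge_totals(9, 0) -> 0  [called from bind_quota, line 20]
  bind_quota([10, 9, 4, 6]) -> 0  [called from main, line 32]
  ... and 1 more completed call
Log line origins:
  1 — main, line 31
  2 — bind_quota, line 16
  3 — process_batch, line 8
  4 — process_batch, line 12
  5 — bind_quota, line 19
  6-14 — merge_totals, line 4
  15 — main, line 33
  16 — audit_lot, line 23
A correct fix: line 3: replace `width` with `floor`.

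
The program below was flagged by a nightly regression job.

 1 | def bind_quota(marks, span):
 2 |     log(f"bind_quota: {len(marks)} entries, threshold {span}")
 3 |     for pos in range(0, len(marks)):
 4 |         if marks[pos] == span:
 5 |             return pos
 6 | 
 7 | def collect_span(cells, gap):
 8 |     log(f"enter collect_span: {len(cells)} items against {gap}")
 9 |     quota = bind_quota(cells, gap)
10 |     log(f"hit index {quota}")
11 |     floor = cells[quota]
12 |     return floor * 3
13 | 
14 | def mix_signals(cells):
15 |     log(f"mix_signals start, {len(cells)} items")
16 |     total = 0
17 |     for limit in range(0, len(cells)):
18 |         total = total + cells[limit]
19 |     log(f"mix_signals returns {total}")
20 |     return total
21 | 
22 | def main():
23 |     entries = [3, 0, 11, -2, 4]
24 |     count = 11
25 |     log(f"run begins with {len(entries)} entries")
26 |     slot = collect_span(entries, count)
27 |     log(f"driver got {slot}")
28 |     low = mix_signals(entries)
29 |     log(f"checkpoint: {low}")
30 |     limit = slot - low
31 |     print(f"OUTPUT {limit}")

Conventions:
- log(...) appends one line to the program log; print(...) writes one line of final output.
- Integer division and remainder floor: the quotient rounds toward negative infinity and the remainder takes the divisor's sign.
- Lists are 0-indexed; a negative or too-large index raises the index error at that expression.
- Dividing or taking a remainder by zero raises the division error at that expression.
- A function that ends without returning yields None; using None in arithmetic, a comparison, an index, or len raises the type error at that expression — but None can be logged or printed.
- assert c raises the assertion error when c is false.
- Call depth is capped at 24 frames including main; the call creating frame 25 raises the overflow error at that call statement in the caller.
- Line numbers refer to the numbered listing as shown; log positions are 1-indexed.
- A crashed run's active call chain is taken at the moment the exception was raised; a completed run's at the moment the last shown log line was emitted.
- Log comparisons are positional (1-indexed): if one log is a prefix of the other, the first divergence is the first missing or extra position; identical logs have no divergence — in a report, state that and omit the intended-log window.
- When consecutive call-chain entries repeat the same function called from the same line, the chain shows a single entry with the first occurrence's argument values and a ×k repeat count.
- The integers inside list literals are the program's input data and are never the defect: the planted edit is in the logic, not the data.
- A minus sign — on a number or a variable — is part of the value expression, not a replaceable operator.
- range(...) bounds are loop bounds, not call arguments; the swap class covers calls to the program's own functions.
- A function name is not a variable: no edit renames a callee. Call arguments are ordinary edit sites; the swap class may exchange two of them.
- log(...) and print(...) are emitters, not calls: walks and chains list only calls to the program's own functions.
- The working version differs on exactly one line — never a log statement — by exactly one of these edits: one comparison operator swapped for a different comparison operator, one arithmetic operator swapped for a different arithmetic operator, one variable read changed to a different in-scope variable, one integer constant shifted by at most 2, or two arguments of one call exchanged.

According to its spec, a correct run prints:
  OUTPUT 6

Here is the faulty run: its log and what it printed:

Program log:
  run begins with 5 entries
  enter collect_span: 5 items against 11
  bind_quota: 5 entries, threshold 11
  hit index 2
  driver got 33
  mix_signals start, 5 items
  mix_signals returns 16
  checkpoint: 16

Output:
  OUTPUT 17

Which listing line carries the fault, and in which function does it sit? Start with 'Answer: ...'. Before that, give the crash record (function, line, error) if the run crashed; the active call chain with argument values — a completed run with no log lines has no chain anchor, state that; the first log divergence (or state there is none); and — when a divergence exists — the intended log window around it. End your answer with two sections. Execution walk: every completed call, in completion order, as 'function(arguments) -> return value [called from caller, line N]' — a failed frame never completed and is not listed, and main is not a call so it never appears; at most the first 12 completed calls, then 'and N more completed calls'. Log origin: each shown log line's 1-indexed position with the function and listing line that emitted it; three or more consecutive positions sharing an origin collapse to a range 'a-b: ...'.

Answer: the defect is in collect_span at line 12.
Core observation: Everything matches until log position 5, which reads 'driver got 33' in place of 'driver got 22'.
Call chain: main.
First divergence: position 5 — shown 'driver got 33', intended 'driver got 22'.
Intended log window:
  3: bind_quota: 5 entries, threshold 11
  4: hit index 2
  5: driver got 22
  6: mix_signals start, 5 items
Execution walk:
  bind_quota([3, 0, 11, -2, 4], 11) -> 2  [called from collect_span, line 9]
  collect_span([3, 0, 11, -2, 4], 11) -> 33  [called from main, line 26]
  mix_signals([3, 0, 11, -2, 4]) -> 16  [called from main, line 28]
Log line origins:
  1: logged in main at line 25
  2: logged in collect_span at line 8
  3: logged in bind_quota at line 2
  4: logged in collect_span at line 10
  5: logged in main at line 27
  6: logged in mix_signals at line 15
  7: logged in mix_signals at line 19
  8: logged in main at line 29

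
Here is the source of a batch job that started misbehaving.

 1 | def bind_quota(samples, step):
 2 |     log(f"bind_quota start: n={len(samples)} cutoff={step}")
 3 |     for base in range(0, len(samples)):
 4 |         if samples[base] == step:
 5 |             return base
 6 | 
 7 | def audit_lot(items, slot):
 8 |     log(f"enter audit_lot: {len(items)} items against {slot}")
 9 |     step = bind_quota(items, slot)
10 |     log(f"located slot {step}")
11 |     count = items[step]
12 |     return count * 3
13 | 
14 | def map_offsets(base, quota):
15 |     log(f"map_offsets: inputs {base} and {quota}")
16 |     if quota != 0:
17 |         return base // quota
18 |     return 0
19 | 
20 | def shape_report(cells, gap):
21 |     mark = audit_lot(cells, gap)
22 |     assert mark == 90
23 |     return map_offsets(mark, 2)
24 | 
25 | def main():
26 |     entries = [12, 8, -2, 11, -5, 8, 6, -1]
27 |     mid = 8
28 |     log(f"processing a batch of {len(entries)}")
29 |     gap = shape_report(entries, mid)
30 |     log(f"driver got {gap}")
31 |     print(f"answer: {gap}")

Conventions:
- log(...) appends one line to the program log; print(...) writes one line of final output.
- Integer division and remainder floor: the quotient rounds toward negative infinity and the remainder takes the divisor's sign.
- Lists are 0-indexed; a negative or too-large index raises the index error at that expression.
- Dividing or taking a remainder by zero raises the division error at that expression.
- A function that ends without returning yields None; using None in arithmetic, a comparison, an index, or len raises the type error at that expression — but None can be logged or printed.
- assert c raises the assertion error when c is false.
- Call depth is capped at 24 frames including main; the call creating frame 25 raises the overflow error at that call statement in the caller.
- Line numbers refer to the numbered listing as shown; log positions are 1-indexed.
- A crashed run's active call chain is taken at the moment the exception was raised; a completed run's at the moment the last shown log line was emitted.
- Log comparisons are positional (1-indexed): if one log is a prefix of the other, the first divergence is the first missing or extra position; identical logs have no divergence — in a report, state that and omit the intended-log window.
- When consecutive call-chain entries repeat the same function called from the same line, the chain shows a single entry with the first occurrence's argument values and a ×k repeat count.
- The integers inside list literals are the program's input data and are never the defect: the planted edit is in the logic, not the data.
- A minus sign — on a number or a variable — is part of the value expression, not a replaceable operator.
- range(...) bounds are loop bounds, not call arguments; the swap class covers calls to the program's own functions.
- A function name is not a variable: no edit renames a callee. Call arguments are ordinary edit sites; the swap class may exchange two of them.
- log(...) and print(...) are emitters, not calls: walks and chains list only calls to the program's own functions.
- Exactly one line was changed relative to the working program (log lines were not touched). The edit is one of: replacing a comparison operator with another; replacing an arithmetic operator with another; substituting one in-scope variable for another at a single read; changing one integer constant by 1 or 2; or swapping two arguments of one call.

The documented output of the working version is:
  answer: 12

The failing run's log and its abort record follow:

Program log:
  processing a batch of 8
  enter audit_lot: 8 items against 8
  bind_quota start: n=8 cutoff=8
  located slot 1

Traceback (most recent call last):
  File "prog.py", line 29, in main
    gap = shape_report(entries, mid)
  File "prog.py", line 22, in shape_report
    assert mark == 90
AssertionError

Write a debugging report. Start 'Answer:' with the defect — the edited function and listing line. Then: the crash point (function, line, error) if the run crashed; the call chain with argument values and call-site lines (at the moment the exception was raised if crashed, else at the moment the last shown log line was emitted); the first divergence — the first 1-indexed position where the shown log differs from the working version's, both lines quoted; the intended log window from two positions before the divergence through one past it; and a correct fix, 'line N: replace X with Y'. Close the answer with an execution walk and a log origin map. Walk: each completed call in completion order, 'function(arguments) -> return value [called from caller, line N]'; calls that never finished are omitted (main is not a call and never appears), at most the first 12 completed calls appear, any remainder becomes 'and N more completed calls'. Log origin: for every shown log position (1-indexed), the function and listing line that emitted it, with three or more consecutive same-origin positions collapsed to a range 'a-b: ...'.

Answer: the defect is in shape_report at line 22.
The tell: A complete run would log 'map_offsets: inputs 24 and 2' next, but this one stopped at 4 lines.
Crash: shape_report, line 22, AssertionError.
Call chain: main -> shape_report([12, 8, -2, 11, -5, 8, 6, -1], 8) (called at line 29).
First divergence: position 5; the shown log stops at 4 lines while the working version next logs 'map_offsets: inputs 24 and 2'.
Intended log window:
  3: bind_quota start: n=8 cutoff=8
  4: located slot 1
  5: map_offsets: inputs 24 and 2
  6: driver got 12
Execution walk:
  bind_quota([12, 8, -2, 11, -5, 8, 6, -1], 8) -> 1  [called from audit_lot, line 9]
  audit_lot([12, 8, -2, 11, -5, 8, 6, -1], 8) -> 24  [called from shape_report, line 21]
Log origin:
  1: emitted by main (line 28)
  2: emitted by audit_lot (line 8)
  3: emitted by bind_quota (line 2)
  4: emitted by audit_lot (line 10)
A correct fix: line 22: replace `==` with `<=`.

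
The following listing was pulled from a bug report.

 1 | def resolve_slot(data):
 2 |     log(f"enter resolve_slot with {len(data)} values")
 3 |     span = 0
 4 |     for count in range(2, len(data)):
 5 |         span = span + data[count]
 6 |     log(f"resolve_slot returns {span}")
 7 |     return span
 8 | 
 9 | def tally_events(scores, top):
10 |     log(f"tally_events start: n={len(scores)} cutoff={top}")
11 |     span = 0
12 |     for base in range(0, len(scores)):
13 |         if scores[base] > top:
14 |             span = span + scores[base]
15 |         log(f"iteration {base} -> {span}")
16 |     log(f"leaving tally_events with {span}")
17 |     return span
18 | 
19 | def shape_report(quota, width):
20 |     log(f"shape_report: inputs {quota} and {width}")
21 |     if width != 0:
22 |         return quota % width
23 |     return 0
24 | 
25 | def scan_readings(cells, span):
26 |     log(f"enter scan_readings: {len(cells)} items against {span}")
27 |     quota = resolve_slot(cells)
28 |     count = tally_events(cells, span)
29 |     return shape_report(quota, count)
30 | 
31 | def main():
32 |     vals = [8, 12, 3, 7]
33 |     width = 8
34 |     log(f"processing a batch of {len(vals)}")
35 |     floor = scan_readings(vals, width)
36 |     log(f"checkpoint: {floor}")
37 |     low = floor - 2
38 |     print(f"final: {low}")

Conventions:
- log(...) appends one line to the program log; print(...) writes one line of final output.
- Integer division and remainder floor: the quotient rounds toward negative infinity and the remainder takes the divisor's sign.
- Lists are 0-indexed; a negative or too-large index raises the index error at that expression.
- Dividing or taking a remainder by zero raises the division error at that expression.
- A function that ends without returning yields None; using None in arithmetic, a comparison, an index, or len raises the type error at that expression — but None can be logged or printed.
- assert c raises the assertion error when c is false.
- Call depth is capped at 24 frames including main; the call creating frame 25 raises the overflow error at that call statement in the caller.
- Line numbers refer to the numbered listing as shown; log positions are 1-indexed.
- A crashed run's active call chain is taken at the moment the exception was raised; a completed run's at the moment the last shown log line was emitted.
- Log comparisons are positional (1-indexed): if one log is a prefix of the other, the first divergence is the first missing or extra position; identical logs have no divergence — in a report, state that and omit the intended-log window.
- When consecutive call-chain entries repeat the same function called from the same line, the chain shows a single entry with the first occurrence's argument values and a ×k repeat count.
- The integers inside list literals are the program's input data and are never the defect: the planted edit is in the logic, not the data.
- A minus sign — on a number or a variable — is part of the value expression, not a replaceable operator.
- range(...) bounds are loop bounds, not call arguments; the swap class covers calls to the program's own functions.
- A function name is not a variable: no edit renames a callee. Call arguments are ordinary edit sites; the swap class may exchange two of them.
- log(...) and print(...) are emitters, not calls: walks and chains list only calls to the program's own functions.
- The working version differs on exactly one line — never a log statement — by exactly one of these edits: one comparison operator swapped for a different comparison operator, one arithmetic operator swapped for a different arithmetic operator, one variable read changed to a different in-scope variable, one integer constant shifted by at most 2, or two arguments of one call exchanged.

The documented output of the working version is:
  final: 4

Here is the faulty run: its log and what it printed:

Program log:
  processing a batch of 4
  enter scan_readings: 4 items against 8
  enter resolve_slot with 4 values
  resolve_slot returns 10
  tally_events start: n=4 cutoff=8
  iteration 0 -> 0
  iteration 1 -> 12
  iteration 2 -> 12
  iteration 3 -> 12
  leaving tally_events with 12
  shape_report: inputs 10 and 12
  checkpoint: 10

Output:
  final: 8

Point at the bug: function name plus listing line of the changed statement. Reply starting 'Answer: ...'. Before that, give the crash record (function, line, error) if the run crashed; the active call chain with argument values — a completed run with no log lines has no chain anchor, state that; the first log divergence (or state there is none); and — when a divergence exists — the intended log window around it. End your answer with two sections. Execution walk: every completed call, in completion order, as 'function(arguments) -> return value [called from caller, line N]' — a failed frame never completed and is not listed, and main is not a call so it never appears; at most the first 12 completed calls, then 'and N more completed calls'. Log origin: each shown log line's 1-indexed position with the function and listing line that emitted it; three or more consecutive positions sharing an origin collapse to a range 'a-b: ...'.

Answer: the defect is in resolve_slot at line 4.
Key observation: The earliest visible damage is log position 4 — 'resolve_slot returns 10' rather than the intended 'resolve_slot returns 30'.
Call chain: main.
First divergence: at position 4 the run shows 'resolve_slot returns 10' where the working version logs 'resolve_slot returns 30'.
Intended log window:
  2: enter scan_readings: 4 items against 8
  3: enter resolve_slot with 4 values
  4: resolve_slot returns 30
  5: tally_events start: n=4 cutoff=8
Execution walk:
  resolve_slot([8, 12, 3, 7]) -> 10  [called from scan_readings, line 27]
  tally_events([8, 12, 3, 7], 8) -> 12  [called from scan_readings, line 28]
  shape_report(10, 12) -> 10  [called from scan_readings, line 29]
  scan_readings([8, 12, 3, 7], 8) -> 10  [called from main, line 35]
Log origin:
  1: from main, line 34
  2: from scan_readings, line 26
  3: from resolve_slot, line 2
  4: from resolve_slot, line 6
  5: from tally_events, line 10
  6-9: from tally_events, line 15
  10: from tally_events, line 16
  11: from shape_report, line 20
  12: from main, line 36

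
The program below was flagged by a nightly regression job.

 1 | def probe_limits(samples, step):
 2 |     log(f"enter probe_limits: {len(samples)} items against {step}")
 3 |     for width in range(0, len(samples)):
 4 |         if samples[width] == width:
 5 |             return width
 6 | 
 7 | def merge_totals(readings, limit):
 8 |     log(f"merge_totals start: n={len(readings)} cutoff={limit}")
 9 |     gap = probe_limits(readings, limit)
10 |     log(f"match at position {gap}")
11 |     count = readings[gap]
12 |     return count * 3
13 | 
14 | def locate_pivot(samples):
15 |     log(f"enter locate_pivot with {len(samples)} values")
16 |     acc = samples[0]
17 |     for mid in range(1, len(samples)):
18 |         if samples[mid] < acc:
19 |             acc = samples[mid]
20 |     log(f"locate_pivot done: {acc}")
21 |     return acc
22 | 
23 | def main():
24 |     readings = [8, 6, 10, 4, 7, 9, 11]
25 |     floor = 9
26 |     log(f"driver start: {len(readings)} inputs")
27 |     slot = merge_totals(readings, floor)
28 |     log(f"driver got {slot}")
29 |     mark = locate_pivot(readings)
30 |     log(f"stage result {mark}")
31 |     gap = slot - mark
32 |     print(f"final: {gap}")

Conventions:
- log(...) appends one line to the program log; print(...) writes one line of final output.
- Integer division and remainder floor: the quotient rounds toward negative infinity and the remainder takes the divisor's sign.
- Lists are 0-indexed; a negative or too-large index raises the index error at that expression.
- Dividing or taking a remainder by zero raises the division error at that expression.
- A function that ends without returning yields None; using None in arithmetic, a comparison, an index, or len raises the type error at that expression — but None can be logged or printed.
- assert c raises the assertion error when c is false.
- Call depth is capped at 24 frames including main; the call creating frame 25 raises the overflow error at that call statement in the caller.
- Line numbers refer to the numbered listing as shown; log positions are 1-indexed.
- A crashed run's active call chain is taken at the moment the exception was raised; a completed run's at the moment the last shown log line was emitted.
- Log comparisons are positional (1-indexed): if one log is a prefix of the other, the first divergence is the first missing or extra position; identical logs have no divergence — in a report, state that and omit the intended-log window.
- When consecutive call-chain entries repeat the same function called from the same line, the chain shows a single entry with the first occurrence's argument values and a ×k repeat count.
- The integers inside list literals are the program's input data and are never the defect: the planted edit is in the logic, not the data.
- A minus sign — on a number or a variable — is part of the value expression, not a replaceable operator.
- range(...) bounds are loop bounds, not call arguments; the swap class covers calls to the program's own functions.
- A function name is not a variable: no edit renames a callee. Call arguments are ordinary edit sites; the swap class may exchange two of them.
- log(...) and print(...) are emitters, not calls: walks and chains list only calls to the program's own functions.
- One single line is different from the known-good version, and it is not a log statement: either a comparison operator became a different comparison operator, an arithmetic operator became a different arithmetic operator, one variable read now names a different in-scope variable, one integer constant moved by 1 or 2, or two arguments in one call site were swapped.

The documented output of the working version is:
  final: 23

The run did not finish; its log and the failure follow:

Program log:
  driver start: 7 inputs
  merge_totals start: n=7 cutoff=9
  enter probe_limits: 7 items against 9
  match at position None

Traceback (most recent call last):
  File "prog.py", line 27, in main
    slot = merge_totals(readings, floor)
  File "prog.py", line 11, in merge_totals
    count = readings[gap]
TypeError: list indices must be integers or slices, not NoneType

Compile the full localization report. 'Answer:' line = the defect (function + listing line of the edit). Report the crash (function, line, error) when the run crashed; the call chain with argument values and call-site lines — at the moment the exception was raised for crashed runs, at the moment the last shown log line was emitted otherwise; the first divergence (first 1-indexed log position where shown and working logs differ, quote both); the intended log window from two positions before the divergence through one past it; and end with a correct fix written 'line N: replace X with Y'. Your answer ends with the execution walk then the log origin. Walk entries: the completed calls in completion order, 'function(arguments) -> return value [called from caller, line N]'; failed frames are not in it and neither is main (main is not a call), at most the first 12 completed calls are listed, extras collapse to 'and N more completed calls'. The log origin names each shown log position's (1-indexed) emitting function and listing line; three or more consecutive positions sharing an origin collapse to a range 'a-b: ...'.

Answer: the defect is in probe_limits at line 4.
The tell: The log first diverges at position 4: the faulty run prints 'match at position None' where the working version prints 'match at position 5'.
Crash: merge_totals, line 11, TypeError.
Call chain: main -> merge_totals([8, 6, 10, 4, 7, 9, 11], 9) (called at line 27).
First divergence: position 4; shown 'match at position None' vs intended 'match at position 5'.
Intended log window:
  2: merge_totals start: n=7 cutoff=9
  3: enter probe_limits: 7 items against 9
  4: match at position 5
  5: driver got 27
Execution walk:
  probe_limits([8, 6, 10, 4, 7, 9, 11], 9) -> None  [called from merge_totals, line 9]
Log origin:
  1: from main, line 26
  2: from merge_totals, line 8
  3: from probe_limits, line 2
  4: from merge_totals, line 10
A correct fix: line 4: replace `samples[width] == width` with `samples[width] == step`.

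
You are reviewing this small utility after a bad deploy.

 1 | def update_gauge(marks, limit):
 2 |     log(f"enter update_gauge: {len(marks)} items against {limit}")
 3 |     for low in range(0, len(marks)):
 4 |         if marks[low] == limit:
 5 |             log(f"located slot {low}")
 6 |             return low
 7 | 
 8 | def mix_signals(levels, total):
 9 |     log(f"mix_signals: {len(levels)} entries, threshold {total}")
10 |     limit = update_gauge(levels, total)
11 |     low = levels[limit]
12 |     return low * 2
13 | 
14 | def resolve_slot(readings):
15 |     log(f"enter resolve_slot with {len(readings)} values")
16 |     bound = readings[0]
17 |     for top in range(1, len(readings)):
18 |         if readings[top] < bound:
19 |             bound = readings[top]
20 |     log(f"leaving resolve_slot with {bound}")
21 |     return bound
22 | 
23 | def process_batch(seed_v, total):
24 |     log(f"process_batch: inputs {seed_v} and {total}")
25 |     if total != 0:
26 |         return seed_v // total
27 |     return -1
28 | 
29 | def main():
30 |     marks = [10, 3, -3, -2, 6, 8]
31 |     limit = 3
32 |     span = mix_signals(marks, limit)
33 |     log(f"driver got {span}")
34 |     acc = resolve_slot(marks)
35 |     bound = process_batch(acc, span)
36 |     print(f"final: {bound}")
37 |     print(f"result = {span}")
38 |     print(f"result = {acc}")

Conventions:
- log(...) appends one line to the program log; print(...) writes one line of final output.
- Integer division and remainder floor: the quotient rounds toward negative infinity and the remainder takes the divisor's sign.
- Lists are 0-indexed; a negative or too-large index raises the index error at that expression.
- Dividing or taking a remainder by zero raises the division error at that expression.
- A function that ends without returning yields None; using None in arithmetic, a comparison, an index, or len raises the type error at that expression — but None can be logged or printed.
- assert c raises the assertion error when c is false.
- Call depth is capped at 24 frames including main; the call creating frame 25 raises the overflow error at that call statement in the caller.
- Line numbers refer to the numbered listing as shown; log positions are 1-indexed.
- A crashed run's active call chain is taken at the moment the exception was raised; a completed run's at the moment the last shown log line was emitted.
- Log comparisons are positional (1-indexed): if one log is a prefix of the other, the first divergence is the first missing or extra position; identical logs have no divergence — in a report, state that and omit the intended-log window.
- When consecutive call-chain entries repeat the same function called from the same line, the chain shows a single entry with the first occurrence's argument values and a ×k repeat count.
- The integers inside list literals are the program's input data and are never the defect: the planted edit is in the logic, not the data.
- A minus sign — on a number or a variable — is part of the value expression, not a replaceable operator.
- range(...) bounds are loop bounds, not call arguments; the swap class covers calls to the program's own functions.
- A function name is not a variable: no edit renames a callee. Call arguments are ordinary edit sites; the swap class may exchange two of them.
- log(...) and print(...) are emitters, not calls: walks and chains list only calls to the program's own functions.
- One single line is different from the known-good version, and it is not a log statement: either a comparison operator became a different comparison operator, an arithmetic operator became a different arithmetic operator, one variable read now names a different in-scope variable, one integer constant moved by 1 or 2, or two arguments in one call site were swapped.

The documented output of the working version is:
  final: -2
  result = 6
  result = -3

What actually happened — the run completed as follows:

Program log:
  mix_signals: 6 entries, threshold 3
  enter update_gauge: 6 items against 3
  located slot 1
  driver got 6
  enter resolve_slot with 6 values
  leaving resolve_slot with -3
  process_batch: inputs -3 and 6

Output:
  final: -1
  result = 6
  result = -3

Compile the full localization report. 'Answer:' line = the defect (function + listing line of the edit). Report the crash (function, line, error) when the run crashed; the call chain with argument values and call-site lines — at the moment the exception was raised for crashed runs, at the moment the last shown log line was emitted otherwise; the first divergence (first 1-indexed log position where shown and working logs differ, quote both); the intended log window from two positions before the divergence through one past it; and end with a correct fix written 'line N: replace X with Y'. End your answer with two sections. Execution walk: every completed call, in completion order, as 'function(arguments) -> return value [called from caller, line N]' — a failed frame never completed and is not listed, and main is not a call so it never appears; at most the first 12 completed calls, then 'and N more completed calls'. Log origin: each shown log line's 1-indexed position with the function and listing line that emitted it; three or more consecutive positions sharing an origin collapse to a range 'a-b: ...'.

Answer: the defect is in main at line 35.
Key fact: At log position 7 the runs split — shown 'process_batch: inputs -3 and 6', but the working version logs 'process_batch: inputs 6 and -3'.
Call chain: main -> process_batch(-3, 6) (called at line 35).
First divergence: position 7 — shown 'process_batch: inputs -3 and 6', intended 'process_batch: inputs 6 and -3'.
Intended log window:
  5: enter resolve_slot with 6 values
  6: leaving resolve_slot with -3
  7: process_batch: inputs 6 and -3
Execution walk:
  update_gauge([10, 3, -3, -2, 6, 8], 3) -> 1  [called from mix_signals, line 10]
  mix_signals([10, 3, -3, -2, 6, 8], 3) -> 6  [called from main, line 32]
  resolve_slot([10, 3, -3, -2, 6, 8]) -> -3  [called from main, line 34]
  process_batch(-3, 6) -> -1  [called from main, line 35]
Log line origins:
  1: emitted by mix_signals (line 9)
  2: emitted by update_gauge (line 2)
  3: emitted by update_gauge (line 5)
  4: emitted by main (line 33)
  5: emitted by resolve_slot (line 15)
  6: emitted by resolve_slot (line 20)
  7: emitted by process_batch (line 24)
A correct fix: line 35: replace `process_batch(acc, span)` with `process_batch(span, acc)`.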